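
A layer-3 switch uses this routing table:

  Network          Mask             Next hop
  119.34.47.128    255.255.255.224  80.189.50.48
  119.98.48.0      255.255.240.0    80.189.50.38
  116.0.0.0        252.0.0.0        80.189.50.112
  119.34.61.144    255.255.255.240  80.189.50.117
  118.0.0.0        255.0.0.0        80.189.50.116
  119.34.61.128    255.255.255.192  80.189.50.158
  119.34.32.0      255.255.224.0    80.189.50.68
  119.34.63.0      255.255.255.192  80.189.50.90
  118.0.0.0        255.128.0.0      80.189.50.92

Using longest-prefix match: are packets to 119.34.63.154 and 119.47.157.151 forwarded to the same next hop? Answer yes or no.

119.34.63.154: longest match 119.34.32.0/19 -> 80.189.50.68
119.47.157.151: longest match 116.0.0.0/6 -> 80.189.50.112

no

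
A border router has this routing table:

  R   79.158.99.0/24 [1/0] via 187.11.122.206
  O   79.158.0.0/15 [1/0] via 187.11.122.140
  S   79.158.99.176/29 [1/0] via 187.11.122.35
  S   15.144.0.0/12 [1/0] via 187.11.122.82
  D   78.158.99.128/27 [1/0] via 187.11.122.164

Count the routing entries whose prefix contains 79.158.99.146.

2

Prefixes containing 79.158.99.146:
  79.158.0.0/15 (79.158.0.0 - 79.159.255.255)
  79.158.99.0/24 (79.158.99.0 - 79.158.99.255)
Total matching entries: 2.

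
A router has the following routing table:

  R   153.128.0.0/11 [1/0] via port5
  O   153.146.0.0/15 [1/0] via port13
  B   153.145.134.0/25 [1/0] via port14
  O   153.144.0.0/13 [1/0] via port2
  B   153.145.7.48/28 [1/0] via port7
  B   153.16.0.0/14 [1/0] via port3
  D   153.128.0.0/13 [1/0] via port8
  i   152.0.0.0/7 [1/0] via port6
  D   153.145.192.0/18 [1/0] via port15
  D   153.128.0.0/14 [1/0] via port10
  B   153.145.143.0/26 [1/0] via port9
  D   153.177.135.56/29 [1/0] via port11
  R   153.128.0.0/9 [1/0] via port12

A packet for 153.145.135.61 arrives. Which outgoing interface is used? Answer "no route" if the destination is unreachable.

Routes whose prefix contains 153.145.135.61:
  152.0.0.0/7 (152.0.0.0 - 153.255.255.255) -> port6
  153.128.0.0/9 (153.128.0.0 - 153.255.255.255) -> port12
  153.128.0.0/11 (153.128.0.0 - 153.159.255.255) -> port5
  153.144.0.0/13 (153.144.0.0 - 153.151.255.255) -> port2
More-specific entries that do NOT match:
  153.177.135.56/29 (153.177.135.56 - 153.177.135.63) does not contain 153.145.135.61
  153.145.7.48/28 (153.145.7.48 - 153.145.7.63) does not contain 153.145.135.61
  153.145.143.0/26 (153.145.143.0 - 153.145.143.63) does not contain 153.145.135.61
  153.145.134.0/25 (153.145.134.0 - 153.145.134.127) does not contain 153.145.135.61
  153.145.192.0/18 (153.145.192.0 - 153.145.255.255) does not contain 153.145.135.61
  153.146.0.0/15 (153.146.0.0 - 153.147.255.255) does not contain 153.145.135.61
  153.16.0.0/14 (153.16.0.0 - 153.19.255.255) does not contain 153.145.135.61
  153.128.0.0/14 (153.128.0.0 - 153.131.255.255) does not contain 153.145.135.61
Longest matching prefix is /13 -> interface port2.

port2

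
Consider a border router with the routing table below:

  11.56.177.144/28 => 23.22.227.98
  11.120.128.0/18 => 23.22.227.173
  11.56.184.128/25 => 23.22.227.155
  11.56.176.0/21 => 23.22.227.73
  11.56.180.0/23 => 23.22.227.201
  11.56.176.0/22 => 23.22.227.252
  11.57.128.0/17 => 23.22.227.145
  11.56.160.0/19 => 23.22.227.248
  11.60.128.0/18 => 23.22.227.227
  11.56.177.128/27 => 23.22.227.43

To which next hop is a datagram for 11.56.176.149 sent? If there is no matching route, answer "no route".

23.22.227.252

Routes whose prefix contains 11.56.176.149:
  11.56.160.0/19 (11.56.160.0 - 11.56.191.255) -> 23.22.227.248
  11.56.176.0/21 (11.56.176.0 - 11.56.183.255) -> 23.22.227.73
  11.56.176.0/22 (11.56.176.0 - 11.56.179.255) -> 23.22.227.252
More-specific entries that do NOT match:
  11.56.177.144/28 (11.56.177.144 - 11.56.177.159) does not contain 11.56.176.149
  11.56.177.128/27 (11.56.177.128 - 11.56.177.159) does not contain 11.56.176.149
  11.56.184.128/25 (11.56.184.128 - 11.56.184.255) does not contain 11.56.176.149
  11.56.180.0/23 (11.56.180.0 - 11.56.181.255) does not contain 11.56.176.149
Longest matching prefix is /22 -> next hop 23.22.227.252.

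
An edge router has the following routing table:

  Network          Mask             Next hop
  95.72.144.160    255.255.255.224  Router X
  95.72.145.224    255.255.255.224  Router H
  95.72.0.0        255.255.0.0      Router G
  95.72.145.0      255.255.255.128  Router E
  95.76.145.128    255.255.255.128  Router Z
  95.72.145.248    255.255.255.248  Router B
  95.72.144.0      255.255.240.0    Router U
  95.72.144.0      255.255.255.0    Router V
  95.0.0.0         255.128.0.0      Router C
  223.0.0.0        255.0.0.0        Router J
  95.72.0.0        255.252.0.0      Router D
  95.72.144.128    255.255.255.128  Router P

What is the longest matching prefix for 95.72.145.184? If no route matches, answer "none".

Entries matching 95.72.145.184:
  95.0.0.0/9 (95.0.0.0 - 95.127.255.255)
  95.72.0.0/14 (95.72.0.0 - 95.75.255.255)
  95.72.0.0/16 (95.72.0.0 - 95.72.255.255)
  95.72.144.0/20 (95.72.144.0 - 95.72.159.255)
Most specific is 95.72.144.0/20.

95.72.144.0/20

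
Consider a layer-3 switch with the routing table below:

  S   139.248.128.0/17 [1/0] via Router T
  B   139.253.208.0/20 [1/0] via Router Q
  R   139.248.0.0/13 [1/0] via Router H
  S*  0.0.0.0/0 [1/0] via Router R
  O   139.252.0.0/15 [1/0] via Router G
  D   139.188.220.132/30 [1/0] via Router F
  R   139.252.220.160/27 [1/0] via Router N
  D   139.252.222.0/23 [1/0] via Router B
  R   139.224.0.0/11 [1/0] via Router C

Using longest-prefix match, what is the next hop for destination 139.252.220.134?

Routes whose prefix contains 139.252.220.134:
  0.0.0.0/0 (default, matches everything) -> Router R
  139.224.0.0/11 (139.224.0.0 - 139.255.255.255) -> Router C
  139.248.0.0/13 (139.248.0.0 - 139.255.255.255) -> Router H
  139.252.0.0/15 (139.252.0.0 - 139.253.255.255) -> Router G
More-specific entries that do NOT match:
  139.188.220.132/30 (139.188.220.132 - 139.188.220.135) does not contain 139.252.220.134
  139.252.220.160/27 (139.252.220.160 - 139.252.220.191) does not contain 139.252.220.134
  139.252.222.0/23 (139.252.222.0 - 139.252.223.255) does not contain 139.252.220.134
  139.253.208.0/20 (139.253.208.0 - 139.253.223.255) does not contain 139.252.220.134
  139.248.128.0/17 (139.248.128.0 - 139.248.255.255) does not contain 139.252.220.134
Longest matching prefix is /15 -> next hop Router G.

Router G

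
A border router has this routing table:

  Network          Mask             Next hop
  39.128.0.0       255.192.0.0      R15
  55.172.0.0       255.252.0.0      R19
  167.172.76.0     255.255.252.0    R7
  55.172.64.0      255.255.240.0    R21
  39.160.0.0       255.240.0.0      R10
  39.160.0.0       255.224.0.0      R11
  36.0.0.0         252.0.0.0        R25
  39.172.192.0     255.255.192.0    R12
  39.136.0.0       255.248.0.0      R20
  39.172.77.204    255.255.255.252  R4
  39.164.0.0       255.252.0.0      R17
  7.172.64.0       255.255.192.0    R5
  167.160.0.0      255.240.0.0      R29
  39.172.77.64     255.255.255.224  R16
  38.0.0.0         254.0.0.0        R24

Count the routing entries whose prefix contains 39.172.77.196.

5

Prefixes containing 39.172.77.196:
  36.0.0.0/6 (36.0.0.0 - 39.255.255.255)
  38.0.0.0/7 (38.0.0.0 - 39.255.255.255)
  39.128.0.0/10 (39.128.0.0 - 39.191.255.255)
  39.160.0.0/11 (39.160.0.0 - 39.191.255.255)
  39.160.0.0/12 (39.160.0.0 - 39.175.255.255)
Total matching entries: 5.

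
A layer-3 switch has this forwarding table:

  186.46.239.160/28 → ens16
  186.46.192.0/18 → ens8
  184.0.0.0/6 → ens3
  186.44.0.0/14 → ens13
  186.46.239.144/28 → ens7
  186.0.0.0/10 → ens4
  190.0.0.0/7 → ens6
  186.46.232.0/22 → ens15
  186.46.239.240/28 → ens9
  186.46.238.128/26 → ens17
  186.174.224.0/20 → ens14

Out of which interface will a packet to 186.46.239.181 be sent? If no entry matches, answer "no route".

ens8

Routes whose prefix contains 186.46.239.181:
  184.0.0.0/6 (184.0.0.0 - 187.255.255.255) -> ens3
  186.0.0.0/10 (186.0.0.0 - 186.63.255.255) -> ens4
  186.44.0.0/14 (186.44.0.0 - 186.47.255.255) -> ens13
  186.46.192.0/18 (186.46.192.0 - 186.46.255.255) -> ens8
More-specific entries that do NOT match:
  186.46.239.160/28 (186.46.239.160 - 186.46.239.175) does not contain 186.46.239.181
  186.46.239.144/28 (186.46.239.144 - 186.46.239.159) does not contain 186.46.239.181
  186.46.239.240/28 (186.46.239.240 - 186.46.239.255) does not contain 186.46.239.181
  186.46.238.128/26 (186.46.238.128 - 186.46.238.191) does not contain 186.46.239.181
  186.46.232.0/22 (186.46.232.0 - 186.46.235.255) does not contain 186.46.239.181
  186.174.224.0/20 (186.174.224.0 - 186.174.239.255) does not contain 186.46.239.181
Longest matching prefix is /18 -> interface ens8.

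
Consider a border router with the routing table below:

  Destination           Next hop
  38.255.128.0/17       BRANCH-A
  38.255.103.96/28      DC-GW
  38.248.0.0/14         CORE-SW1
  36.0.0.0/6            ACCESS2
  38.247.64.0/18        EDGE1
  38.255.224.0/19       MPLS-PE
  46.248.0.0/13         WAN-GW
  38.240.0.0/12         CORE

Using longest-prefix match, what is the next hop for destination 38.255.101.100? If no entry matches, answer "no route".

Routes whose prefix contains 38.255.101.100:
  36.0.0.0/6 (36.0.0.0 - 39.255.255.255) -> ACCESS2
  38.240.0.0/12 (38.240.0.0 - 38.255.255.255) -> CORE
More-specific entries that do NOT match:
  38.255.103.96/28 (38.255.103.96 - 38.255.103.111) does not contain 38.255.101.100
  38.255.224.0/19 (38.255.224.0 - 38.255.255.255) does not contain 38.255.101.100
  38.247.64.0/18 (38.247.64.0 - 38.247.127.255) does not contain 38.255.101.100
  38.255.128.0/17 (38.255.128.0 - 38.255.255.255) does not contain 38.255.101.100
  38.248.0.0/14 (38.248.0.0 - 38.251.255.255) does not contain 38.255.101.100
  46.248.0.0/13 (46.248.0.0 - 46.255.255.255) does not contain 38.255.101.100
Longest matching prefix is /12 -> next hop CORE.

CORE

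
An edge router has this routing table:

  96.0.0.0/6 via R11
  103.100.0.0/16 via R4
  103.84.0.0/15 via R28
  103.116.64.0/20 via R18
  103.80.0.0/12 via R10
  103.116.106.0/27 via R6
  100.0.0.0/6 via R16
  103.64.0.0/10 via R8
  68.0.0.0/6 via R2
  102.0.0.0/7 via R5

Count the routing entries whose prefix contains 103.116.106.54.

Prefixes containing 103.116.106.54:
  100.0.0.0/6 (100.0.0.0 - 103.255.255.255)
  102.0.0.0/7 (102.0.0.0 - 103.255.255.255)
  103.64.0.0/10 (103.64.0.0 - 103.127.255.255)
Total matching entries: 3.

3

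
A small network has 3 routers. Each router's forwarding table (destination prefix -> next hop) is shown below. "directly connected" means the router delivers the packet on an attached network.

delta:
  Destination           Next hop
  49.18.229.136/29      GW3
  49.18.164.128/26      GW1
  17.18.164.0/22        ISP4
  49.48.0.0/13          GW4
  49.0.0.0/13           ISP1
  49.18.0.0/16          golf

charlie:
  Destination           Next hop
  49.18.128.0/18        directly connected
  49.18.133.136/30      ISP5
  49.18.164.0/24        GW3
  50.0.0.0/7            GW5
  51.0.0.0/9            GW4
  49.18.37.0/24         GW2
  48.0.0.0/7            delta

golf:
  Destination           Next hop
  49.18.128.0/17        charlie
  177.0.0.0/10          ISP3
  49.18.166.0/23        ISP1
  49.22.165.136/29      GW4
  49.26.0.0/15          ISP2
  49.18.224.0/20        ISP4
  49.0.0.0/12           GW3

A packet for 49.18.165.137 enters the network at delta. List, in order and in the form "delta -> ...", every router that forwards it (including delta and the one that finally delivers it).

At delta: longest match for 49.18.165.137 is 49.18.0.0/16 -> golf
At golf: longest match for 49.18.165.137 is 49.18.128.0/17 -> charlie
At charlie: longest match for 49.18.165.137 is 49.18.128.0/18 -> directly connected

delta -> golf -> charlie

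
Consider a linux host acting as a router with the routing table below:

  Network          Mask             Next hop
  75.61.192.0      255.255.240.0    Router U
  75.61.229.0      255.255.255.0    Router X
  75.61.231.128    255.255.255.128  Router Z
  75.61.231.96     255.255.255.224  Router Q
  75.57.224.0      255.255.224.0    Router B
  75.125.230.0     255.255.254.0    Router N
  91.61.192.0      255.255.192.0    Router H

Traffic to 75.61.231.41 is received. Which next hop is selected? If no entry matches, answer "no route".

No entry's prefix contains 75.61.231.41; there is no default route.

no route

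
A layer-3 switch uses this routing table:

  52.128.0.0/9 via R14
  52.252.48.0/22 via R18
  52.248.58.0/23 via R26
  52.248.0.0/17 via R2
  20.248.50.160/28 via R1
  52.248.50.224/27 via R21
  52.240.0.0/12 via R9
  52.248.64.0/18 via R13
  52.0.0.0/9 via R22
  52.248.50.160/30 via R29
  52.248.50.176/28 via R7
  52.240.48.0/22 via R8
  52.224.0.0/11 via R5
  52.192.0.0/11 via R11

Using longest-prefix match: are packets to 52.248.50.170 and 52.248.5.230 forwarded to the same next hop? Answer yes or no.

52.248.50.170: longest match 52.248.0.0/17 -> R2
52.248.5.230: longest match 52.248.0.0/17 -> R2

yes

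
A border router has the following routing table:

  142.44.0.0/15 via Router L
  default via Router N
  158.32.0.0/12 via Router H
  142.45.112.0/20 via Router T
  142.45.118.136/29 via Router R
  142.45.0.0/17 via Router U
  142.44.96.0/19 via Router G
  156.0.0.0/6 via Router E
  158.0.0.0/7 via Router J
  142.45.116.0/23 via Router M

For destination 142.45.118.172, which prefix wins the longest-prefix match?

142.45.112.0/20

Entries matching 142.45.118.172:
  0.0.0.0/0 (default, matches everything)
  142.44.0.0/15 (142.44.0.0 - 142.45.255.255)
  142.45.0.0/17 (142.45.0.0 - 142.45.127.255)
  142.45.112.0/20 (142.45.112.0 - 142.45.127.255)
Most specific is 142.45.112.0/20.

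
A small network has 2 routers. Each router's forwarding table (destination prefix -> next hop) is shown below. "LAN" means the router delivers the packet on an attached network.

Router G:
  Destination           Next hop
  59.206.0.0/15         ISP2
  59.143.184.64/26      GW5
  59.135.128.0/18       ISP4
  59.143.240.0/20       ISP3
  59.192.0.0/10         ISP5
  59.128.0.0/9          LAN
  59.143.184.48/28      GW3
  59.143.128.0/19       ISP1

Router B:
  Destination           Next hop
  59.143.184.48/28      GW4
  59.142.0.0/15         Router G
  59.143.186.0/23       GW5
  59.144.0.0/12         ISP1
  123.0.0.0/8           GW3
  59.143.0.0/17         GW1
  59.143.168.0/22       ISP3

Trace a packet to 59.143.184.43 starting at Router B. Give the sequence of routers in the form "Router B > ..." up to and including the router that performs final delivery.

Router B > Router G

At Router B: longest match for 59.143.184.43 is 59.142.0.0/15 -> Router G
At Router G: longest match for 59.143.184.43 is 59.128.0.0/9 -> LAN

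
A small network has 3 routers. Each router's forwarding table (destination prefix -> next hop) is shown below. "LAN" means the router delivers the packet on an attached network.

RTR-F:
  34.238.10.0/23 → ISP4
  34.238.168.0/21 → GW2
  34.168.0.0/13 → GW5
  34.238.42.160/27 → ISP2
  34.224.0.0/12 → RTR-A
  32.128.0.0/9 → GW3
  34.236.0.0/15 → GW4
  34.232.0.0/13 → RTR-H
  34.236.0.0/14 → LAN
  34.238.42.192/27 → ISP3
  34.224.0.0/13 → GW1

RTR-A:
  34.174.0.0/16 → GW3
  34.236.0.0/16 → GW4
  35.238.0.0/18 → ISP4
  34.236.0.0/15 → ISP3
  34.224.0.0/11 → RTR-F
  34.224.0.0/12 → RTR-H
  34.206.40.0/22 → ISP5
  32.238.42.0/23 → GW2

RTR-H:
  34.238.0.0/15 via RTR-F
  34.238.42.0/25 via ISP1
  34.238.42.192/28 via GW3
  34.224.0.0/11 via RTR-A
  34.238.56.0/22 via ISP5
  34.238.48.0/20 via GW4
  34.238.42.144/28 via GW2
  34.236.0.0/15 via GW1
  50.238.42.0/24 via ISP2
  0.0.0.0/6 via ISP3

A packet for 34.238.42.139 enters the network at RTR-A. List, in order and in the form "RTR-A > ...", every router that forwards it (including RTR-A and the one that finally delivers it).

RTR-A > RTR-H > RTR-F

At RTR-A: longest match for 34.238.42.139 is 34.224.0.0/12 -> RTR-H
At RTR-H: longest match for 34.238.42.139 is 34.238.0.0/15 -> RTR-F
At RTR-F: longest match for 34.238.42.139 is 34.236.0.0/14 -> LAN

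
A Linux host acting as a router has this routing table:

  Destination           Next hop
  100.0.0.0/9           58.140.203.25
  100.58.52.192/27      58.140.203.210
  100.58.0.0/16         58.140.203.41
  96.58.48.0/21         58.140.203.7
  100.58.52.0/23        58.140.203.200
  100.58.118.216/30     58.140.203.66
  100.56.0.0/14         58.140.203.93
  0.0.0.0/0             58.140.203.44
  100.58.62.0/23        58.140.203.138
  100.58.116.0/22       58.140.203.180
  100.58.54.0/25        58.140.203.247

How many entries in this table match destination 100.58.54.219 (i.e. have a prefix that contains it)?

Prefixes containing 100.58.54.219:
  0.0.0.0/0 (default, matches everything)
  100.0.0.0/9 (100.0.0.0 - 100.127.255.255)
  100.56.0.0/14 (100.56.0.0 - 100.59.255.255)
  100.58.0.0/16 (100.58.0.0 - 100.58.255.255)
Total matching entries: 4.

4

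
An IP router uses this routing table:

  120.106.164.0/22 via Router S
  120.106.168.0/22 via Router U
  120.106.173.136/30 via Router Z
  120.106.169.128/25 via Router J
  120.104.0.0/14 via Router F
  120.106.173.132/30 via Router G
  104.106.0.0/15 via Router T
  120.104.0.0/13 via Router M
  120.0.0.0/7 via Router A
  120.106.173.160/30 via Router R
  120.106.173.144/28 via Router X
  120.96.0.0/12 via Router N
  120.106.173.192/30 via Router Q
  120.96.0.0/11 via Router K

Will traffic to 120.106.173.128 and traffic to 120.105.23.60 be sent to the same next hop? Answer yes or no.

yes

120.106.173.128: longest match 120.104.0.0/14 -> Router F
120.105.23.60: longest match 120.104.0.0/14 -> Router F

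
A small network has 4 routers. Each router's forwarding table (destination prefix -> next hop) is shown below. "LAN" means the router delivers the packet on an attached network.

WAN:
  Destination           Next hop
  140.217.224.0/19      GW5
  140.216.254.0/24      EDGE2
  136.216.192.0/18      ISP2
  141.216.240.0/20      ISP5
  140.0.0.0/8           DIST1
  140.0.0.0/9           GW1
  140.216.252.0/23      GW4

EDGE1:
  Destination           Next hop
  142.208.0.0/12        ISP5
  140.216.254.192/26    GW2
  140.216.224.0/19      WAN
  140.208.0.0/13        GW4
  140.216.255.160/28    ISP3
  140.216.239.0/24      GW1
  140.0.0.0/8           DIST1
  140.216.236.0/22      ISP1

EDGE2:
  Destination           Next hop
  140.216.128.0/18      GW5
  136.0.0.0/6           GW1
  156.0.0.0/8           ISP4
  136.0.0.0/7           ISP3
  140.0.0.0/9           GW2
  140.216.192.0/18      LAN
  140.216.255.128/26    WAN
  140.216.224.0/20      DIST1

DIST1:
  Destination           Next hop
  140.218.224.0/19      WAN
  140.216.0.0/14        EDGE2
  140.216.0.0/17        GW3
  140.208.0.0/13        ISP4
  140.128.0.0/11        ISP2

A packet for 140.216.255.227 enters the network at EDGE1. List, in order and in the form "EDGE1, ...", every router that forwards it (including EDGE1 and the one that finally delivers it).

EDGE1, WAN, DIST1, EDGE2

At EDGE1: longest match for 140.216.255.227 is 140.216.224.0/19 -> WAN
At WAN: longest match for 140.216.255.227 is 140.0.0.0/8 -> DIST1
At DIST1: longest match for 140.216.255.227 is 140.216.0.0/14 -> EDGE2
At EDGE2: longest match for 140.216.255.227 is 140.216.192.0/18 -> LAN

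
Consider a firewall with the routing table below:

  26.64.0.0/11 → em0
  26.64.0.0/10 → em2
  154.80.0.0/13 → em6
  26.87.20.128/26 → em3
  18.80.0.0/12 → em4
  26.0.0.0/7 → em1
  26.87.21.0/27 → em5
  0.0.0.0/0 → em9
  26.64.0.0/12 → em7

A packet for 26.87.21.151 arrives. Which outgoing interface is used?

em0

Routes whose prefix contains 26.87.21.151:
  0.0.0.0/0 (default, matches everything) -> em9
  26.0.0.0/7 (26.0.0.0 - 27.255.255.255) -> em1
  26.64.0.0/10 (26.64.0.0 - 26.127.255.255) -> em2
  26.64.0.0/11 (26.64.0.0 - 26.95.255.255) -> em0
More-specific entries that do NOT match:
  26.87.21.0/27 (26.87.21.0 - 26.87.21.31) does not contain 26.87.21.151
  26.87.20.128/26 (26.87.20.128 - 26.87.20.191) does not contain 26.87.21.151
  154.80.0.0/13 (154.80.0.0 - 154.87.255.255) does not contain 26.87.21.151
  18.80.0.0/12 (18.80.0.0 - 18.95.255.255) does not contain 26.87.21.151
  26.64.0.0/12 (26.64.0.0 - 26.79.255.255) does not contain 26.87.21.151
Longest matching prefix is /11 -> interface em0.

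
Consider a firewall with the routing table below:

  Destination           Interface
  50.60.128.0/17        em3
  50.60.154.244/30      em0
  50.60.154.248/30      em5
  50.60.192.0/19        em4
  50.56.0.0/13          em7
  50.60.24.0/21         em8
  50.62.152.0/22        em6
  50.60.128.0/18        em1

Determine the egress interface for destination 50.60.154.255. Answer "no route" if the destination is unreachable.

em1

Routes whose prefix contains 50.60.154.255:
  50.56.0.0/13 (50.56.0.0 - 50.63.255.255) -> em7
  50.60.128.0/17 (50.60.128.0 - 50.60.255.255) -> em3
  50.60.128.0/18 (50.60.128.0 - 50.60.191.255) -> em1
More-specific entries that do NOT match:
  50.60.154.244/30 (50.60.154.244 - 50.60.154.247) does not contain 50.60.154.255
  50.60.154.248/30 (50.60.154.248 - 50.60.154.251) does not contain 50.60.154.255
  50.62.152.0/22 (50.62.152.0 - 50.62.155.255) does not contain 50.60.154.255
  50.60.24.0/21 (50.60.24.0 - 50.60.31.255) does not contain 50.60.154.255
  50.60.192.0/19 (50.60.192.0 - 50.60.223.255) does not contain 50.60.154.255
Longest matching prefix is /18 -> interface em1.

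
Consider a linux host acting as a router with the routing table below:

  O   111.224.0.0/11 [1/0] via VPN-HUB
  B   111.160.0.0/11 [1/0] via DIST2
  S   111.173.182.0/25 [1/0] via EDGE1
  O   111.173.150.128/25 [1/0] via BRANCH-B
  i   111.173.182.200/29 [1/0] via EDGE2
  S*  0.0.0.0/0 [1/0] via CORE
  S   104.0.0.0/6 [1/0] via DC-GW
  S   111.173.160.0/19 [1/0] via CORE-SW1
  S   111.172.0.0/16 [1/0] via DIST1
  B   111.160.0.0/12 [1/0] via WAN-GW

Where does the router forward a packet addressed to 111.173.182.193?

CORE-SW1

Routes whose prefix contains 111.173.182.193:
  0.0.0.0/0 (default, matches everything) -> CORE
  111.160.0.0/11 (111.160.0.0 - 111.191.255.255) -> DIST2
  111.160.0.0/12 (111.160.0.0 - 111.175.255.255) -> WAN-GW
  111.173.160.0/19 (111.173.160.0 - 111.173.191.255) -> CORE-SW1
More-specific entries that do NOT match:
  111.173.182.200/29 (111.173.182.200 - 111.173.182.207) does not contain 111.173.182.193
  111.173.182.0/25 (111.173.182.0 - 111.173.182.127) does not contain 111.173.182.193
  111.173.150.128/25 (111.173.150.128 - 111.173.150.255) does not contain 111.173.182.193
Longest matching prefix is /19 -> next hop CORE-SW1.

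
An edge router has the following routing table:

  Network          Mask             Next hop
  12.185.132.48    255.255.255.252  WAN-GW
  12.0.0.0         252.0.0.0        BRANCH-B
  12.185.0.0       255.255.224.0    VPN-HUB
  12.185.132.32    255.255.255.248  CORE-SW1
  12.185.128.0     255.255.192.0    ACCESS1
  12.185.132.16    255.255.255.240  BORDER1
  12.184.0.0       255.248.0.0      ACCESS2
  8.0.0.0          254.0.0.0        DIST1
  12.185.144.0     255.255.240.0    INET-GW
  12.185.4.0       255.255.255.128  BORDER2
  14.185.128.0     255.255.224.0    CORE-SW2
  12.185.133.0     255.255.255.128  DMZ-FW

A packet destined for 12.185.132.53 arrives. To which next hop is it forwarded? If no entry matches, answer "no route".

ACCESS1

Routes whose prefix contains 12.185.132.53:
  12.0.0.0/6 (12.0.0.0 - 15.255.255.255) -> BRANCH-B
  12.184.0.0/13 (12.184.0.0 - 12.191.255.255) -> ACCESS2
  12.185.128.0/18 (12.185.128.0 - 12.185.191.255) -> ACCESS1
More-specific entries that do NOT match:
  12.185.132.48/30 (12.185.132.48 - 12.185.132.51) does not contain 12.185.132.53
  12.185.132.32/29 (12.185.132.32 - 12.185.132.39) does not contain 12.185.132.53
  12.185.132.16/28 (12.185.132.16 - 12.185.132.31) does not contain 12.185.132.53
  12.185.4.0/25 (12.185.4.0 - 12.185.4.127) does not contain 12.185.132.53
  12.185.133.0/25 (12.185.133.0 - 12.185.133.127) does not contain 12.185.132.53
  12.185.144.0/20 (12.185.144.0 - 12.185.159.255) does not contain 12.185.132.53
  12.185.0.0/19 (12.185.0.0 - 12.185.31.255) does not contain 12.185.132.53
  14.185.128.0/19 (14.185.128.0 - 14.185.159.255) does not contain 12.185.132.53
Longest matching prefix is /18 -> next hop ACCESS1.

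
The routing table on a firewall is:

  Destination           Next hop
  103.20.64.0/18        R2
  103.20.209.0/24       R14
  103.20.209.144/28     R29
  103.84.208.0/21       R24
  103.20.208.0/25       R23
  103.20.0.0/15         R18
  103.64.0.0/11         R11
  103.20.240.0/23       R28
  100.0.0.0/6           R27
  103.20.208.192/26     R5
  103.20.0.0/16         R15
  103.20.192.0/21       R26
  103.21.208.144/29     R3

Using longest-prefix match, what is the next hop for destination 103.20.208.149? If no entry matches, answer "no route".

R15

Routes whose prefix contains 103.20.208.149:
  100.0.0.0/6 (100.0.0.0 - 103.255.255.255) -> R27
  103.20.0.0/15 (103.20.0.0 - 103.21.255.255) -> R18
  103.20.0.0/16 (103.20.0.0 - 103.20.255.255) -> R15
More-specific entries that do NOT match:
  103.21.208.144/29 (103.21.208.144 - 103.21.208.151) does not contain 103.20.208.149
  103.20.209.144/28 (103.20.209.144 - 103.20.209.159) does not contain 103.20.208.149
  103.20.208.192/26 (103.20.208.192 - 103.20.208.255) does not contain 103.20.208.149
  103.20.208.0/25 (103.20.208.0 - 103.20.208.127) does not contain 103.20.208.149
  103.20.209.0/24 (103.20.209.0 - 103.20.209.255) does not contain 103.20.208.149
  103.20.240.0/23 (103.20.240.0 - 103.20.241.255) does not contain 103.20.208.149
  103.84.208.0/21 (103.84.208.0 - 103.84.215.255) does not contain 103.20.208.149
  103.20.192.0/21 (103.20.192.0 - 103.20.199.255) does not contain 103.20.208.149
  103.20.64.0/18 (103.20.64.0 - 103.20.127.255) does not contain 103.20.208.149
Longest matching prefix is /16 -> next hop R15.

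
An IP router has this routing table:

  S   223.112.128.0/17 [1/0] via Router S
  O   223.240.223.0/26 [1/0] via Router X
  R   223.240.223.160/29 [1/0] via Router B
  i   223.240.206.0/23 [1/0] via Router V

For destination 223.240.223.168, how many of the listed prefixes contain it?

0

No listed prefix contains 223.240.223.168.
Total matching entries: 0.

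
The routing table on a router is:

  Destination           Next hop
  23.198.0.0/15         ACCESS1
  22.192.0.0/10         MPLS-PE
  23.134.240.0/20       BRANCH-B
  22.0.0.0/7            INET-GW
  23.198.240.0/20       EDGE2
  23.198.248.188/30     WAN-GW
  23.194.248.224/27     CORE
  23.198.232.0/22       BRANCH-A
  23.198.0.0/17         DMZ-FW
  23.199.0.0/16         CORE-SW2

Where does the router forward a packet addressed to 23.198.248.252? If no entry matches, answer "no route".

EDGE2

Routes whose prefix contains 23.198.248.252:
  22.0.0.0/7 (22.0.0.0 - 23.255.255.255) -> INET-GW
  23.198.0.0/15 (23.198.0.0 - 23.199.255.255) -> ACCESS1
  23.198.240.0/20 (23.198.240.0 - 23.198.255.255) -> EDGE2
More-specific entries that do NOT match:
  23.198.248.188/30 (23.198.248.188 - 23.198.248.191) does not contain 23.198.248.252
  23.194.248.224/27 (23.194.248.224 - 23.194.248.255) does not contain 23.198.248.252
  23.198.232.0/22 (23.198.232.0 - 23.198.235.255) does not contain 23.198.248.252
Longest matching prefix is /20 -> next hop EDGE2.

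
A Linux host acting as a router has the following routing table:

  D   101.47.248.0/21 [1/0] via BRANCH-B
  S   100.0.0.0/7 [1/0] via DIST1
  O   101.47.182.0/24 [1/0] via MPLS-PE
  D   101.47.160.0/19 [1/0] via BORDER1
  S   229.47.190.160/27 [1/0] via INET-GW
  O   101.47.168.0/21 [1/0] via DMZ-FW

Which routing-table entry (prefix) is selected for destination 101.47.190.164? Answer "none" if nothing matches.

Entries matching 101.47.190.164:
  100.0.0.0/7 (100.0.0.0 - 101.255.255.255)
  101.47.160.0/19 (101.47.160.0 - 101.47.191.255)
Most specific is 101.47.160.0/19.

101.47.160.0/19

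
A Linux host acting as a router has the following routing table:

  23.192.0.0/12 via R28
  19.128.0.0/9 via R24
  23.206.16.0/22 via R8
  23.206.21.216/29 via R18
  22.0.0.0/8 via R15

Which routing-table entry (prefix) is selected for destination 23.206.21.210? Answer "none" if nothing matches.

23.192.0.0/12

Entries matching 23.206.21.210:
  23.192.0.0/12 (23.192.0.0 - 23.207.255.255)
Most specific is 23.192.0.0/12.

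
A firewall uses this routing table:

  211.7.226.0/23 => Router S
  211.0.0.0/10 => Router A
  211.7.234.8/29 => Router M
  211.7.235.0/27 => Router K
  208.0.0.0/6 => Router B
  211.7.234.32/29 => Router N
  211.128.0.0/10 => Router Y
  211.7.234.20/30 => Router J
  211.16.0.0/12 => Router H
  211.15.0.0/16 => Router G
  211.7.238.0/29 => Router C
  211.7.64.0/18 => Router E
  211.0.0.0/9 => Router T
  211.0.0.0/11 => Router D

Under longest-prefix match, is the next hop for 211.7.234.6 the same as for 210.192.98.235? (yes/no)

no

211.7.234.6: longest match 211.0.0.0/11 -> Router D
210.192.98.235: longest match 208.0.0.0/6 -> Router B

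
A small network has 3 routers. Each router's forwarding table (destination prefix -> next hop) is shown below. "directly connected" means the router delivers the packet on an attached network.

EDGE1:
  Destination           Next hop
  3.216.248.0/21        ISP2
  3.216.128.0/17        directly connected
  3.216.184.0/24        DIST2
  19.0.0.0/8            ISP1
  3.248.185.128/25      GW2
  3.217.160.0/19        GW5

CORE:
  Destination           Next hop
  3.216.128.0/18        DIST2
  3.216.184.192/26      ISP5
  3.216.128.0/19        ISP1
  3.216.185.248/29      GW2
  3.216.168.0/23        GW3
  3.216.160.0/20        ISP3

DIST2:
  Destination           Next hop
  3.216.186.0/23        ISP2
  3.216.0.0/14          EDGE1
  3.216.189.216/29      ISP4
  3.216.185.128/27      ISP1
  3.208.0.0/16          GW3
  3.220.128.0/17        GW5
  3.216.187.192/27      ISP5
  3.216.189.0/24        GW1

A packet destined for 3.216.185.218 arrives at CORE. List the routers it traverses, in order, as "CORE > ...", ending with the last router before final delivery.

At CORE: longest match for 3.216.185.218 is 3.216.128.0/18 -> DIST2
At DIST2: longest match for 3.216.185.218 is 3.216.0.0/14 -> EDGE1
At EDGE1: longest match for 3.216.185.218 is 3.216.128.0/17 -> directly connected

CORE > DIST2 > EDGE1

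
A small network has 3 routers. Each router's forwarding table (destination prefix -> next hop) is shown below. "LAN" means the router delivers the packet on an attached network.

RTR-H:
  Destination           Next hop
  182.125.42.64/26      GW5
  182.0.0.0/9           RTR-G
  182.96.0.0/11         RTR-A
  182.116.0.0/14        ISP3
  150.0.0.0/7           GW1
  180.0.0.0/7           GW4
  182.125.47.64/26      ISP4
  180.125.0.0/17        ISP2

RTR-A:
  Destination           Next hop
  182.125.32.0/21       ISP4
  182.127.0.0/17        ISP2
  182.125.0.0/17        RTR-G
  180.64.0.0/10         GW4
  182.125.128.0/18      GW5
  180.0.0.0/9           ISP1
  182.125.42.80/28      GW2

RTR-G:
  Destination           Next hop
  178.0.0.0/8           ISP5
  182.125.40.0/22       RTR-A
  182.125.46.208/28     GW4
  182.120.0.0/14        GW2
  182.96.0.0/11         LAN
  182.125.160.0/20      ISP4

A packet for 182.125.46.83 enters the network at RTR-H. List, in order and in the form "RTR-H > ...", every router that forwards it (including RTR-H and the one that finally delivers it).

RTR-H > RTR-A > RTR-G

At RTR-H: longest match for 182.125.46.83 is 182.96.0.0/11 -> RTR-A
At RTR-A: longest match for 182.125.46.83 is 182.125.0.0/17 -> RTR-G
At RTR-G: longest match for 182.125.46.83 is 182.96.0.0/11 -> LAN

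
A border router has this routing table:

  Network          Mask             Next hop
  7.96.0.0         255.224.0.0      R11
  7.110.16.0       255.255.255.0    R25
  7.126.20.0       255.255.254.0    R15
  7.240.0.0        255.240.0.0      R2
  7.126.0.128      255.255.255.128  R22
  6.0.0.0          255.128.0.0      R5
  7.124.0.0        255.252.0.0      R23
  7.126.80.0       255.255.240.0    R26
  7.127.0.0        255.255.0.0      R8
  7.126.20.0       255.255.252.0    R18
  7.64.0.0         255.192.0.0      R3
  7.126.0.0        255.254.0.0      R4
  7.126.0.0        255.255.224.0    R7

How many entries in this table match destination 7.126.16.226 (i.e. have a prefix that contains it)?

Prefixes containing 7.126.16.226:
  7.64.0.0/10 (7.64.0.0 - 7.127.255.255)
  7.96.0.0/11 (7.96.0.0 - 7.127.255.255)
  7.124.0.0/14 (7.124.0.0 - 7.127.255.255)
  7.126.0.0/15 (7.126.0.0 - 7.127.255.255)
  7.126.0.0/19 (7.126.0.0 - 7.126.31.255)
Total matching entries: 5.

5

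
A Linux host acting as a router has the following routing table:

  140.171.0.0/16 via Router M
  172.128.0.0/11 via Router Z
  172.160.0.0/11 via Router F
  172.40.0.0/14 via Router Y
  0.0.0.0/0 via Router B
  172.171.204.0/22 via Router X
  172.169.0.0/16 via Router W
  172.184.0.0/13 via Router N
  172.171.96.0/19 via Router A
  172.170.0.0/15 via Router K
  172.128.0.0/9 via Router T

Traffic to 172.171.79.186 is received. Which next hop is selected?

Routes whose prefix contains 172.171.79.186:
  0.0.0.0/0 (default, matches everything) -> Router B
  172.128.0.0/9 (172.128.0.0 - 172.255.255.255) -> Router T
  172.160.0.0/11 (172.160.0.0 - 172.191.255.255) -> Router F
  172.170.0.0/15 (172.170.0.0 - 172.171.255.255) -> Router K
More-specific entries that do NOT match:
  172.171.204.0/22 (172.171.204.0 - 172.171.207.255) does not contain 172.171.79.186
  172.171.96.0/19 (172.171.96.0 - 172.171.127.255) does not contain 172.171.79.186
  140.171.0.0/16 (140.171.0.0 - 140.171.255.255) does not contain 172.171.79.186
  172.169.0.0/16 (172.169.0.0 - 172.169.255.255) does not contain 172.171.79.186
Longest matching prefix is /15 -> next hop Router K.

Router K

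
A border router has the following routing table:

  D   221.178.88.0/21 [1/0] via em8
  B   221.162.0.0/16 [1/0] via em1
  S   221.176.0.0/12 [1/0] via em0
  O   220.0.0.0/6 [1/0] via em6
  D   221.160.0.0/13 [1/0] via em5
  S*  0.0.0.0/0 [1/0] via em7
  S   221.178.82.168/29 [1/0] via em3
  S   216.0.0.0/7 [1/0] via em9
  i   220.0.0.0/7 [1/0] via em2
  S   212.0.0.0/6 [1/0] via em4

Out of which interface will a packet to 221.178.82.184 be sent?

Routes whose prefix contains 221.178.82.184:
  0.0.0.0/0 (default, matches everything) -> em7
  220.0.0.0/6 (220.0.0.0 - 223.255.255.255) -> em6
  220.0.0.0/7 (220.0.0.0 - 221.255.255.255) -> em2
  221.176.0.0/12 (221.176.0.0 - 221.191.255.255) -> em0
More-specific entries that do NOT match:
  221.178.82.168/29 (221.178.82.168 - 221.178.82.175) does not contain 221.178.82.184
  221.178.88.0/21 (221.178.88.0 - 221.178.95.255) does not contain 221.178.82.184
  221.162.0.0/16 (221.162.0.0 - 221.162.255.255) does not contain 221.178.82.184
  221.160.0.0/13 (221.160.0.0 - 221.167.255.255) does not contain 221.178.82.184
Longest matching prefix is /12 -> interface em0.

em0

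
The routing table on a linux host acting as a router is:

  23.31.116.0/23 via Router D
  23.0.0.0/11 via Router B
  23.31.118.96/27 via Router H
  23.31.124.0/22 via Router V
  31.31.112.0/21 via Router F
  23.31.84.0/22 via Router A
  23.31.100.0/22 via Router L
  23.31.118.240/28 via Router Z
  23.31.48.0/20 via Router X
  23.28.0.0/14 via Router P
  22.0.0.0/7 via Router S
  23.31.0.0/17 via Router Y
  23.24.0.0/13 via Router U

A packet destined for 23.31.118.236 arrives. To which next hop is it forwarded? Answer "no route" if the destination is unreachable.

Routes whose prefix contains 23.31.118.236:
  22.0.0.0/7 (22.0.0.0 - 23.255.255.255) -> Router S
  23.0.0.0/11 (23.0.0.0 - 23.31.255.255) -> Router B
  23.24.0.0/13 (23.24.0.0 - 23.31.255.255) -> Router U
  23.28.0.0/14 (23.28.0.0 - 23.31.255.255) -> Router P
  23.31.0.0/17 (23.31.0.0 - 23.31.127.255) -> Router Y
More-specific entries that do NOT match:
  23.31.118.240/28 (23.31.118.240 - 23.31.118.255) does not contain 23.31.118.236
  23.31.118.96/27 (23.31.118.96 - 23.31.118.127) does not contain 23.31.118.236
  23.31.116.0/23 (23.31.116.0 - 23.31.117.255) does not contain 23.31.118.236
  23.31.124.0/22 (23.31.124.0 - 23.31.127.255) does not contain 23.31.118.236
  23.31.84.0/22 (23.31.84.0 - 23.31.87.255) does not contain 23.31.118.236
  23.31.100.0/22 (23.31.100.0 - 23.31.103.255) does not contain 23.31.118.236
  31.31.112.0/21 (31.31.112.0 - 31.31.119.255) does not contain 23.31.118.236
  23.31.48.0/20 (23.31.48.0 - 23.31.63.255) does not contain 23.31.118.236
Longest matching prefix is /17 -> next hop Router Y.

Router Y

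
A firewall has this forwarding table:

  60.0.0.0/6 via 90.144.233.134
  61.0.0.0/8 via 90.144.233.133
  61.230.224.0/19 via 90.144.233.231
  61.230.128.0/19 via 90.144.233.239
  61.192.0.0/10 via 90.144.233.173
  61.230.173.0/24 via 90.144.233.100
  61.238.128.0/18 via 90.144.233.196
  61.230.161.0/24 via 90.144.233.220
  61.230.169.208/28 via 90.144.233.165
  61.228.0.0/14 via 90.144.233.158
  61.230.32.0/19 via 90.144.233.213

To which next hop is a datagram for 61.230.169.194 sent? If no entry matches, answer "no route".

90.144.233.158

Routes whose prefix contains 61.230.169.194:
  60.0.0.0/6 (60.0.0.0 - 63.255.255.255) -> 90.144.233.134
  61.0.0.0/8 (61.0.0.0 - 61.255.255.255) -> 90.144.233.133
  61.192.0.0/10 (61.192.0.0 - 61.255.255.255) -> 90.144.233.173
  61.228.0.0/14 (61.228.0.0 - 61.231.255.255) -> 90.144.233.158
More-specific entries that do NOT match:
  61.230.169.208/28 (61.230.169.208 - 61.230.169.223) does not contain 61.230.169.194
  61.230.173.0/24 (61.230.173.0 - 61.230.173.255) does not contain 61.230.169.194
  61.230.161.0/24 (61.230.161.0 - 61.230.161.255) does not contain 61.230.169.194
  61.230.224.0/19 (61.230.224.0 - 61.230.255.255) does not contain 61.230.169.194
  61.230.128.0/19 (61.230.128.0 - 61.230.159.255) does not contain 61.230.169.194
  61.230.32.0/19 (61.230.32.0 - 61.230.63.255) does not contain 61.230.169.194
  61.238.128.0/18 (61.238.128.0 - 61.238.191.255) does not contain 61.230.169.194
Longest matching prefix is /14 -> next hop 90.144.233.158.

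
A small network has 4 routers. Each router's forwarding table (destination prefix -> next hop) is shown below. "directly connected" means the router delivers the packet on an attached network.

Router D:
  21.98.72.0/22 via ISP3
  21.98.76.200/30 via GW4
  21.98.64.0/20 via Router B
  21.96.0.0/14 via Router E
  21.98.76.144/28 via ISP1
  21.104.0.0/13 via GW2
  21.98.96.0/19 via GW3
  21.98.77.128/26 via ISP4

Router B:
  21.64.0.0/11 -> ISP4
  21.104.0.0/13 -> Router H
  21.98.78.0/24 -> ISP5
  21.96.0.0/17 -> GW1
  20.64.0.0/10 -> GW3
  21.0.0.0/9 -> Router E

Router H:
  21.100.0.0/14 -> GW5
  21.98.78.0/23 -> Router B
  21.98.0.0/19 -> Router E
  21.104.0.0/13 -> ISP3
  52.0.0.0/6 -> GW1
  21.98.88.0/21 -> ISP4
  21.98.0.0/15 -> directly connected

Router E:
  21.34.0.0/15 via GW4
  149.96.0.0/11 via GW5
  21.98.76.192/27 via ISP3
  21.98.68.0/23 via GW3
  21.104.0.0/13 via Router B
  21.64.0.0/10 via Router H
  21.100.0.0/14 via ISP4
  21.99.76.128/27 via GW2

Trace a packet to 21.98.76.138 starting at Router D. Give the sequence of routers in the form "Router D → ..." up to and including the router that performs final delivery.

At Router D: longest match for 21.98.76.138 is 21.98.64.0/20 -> Router B
At Router B: longest match for 21.98.76.138 is 21.0.0.0/9 -> Router E
At Router E: longest match for 21.98.76.138 is 21.64.0.0/10 -> Router H
At Router H: longest match for 21.98.76.138 is 21.98.0.0/15 -> directly connected

Router D → Router B → Router E → Router H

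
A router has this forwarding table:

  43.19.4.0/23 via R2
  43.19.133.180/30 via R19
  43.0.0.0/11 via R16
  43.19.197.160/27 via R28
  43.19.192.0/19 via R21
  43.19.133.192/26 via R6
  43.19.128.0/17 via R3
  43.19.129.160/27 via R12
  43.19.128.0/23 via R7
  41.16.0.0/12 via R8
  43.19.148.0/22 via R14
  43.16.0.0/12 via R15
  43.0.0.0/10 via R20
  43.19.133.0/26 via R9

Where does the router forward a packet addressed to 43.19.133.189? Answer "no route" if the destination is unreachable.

Routes whose prefix contains 43.19.133.189:
  43.0.0.0/10 (43.0.0.0 - 43.63.255.255) -> R20
  43.0.0.0/11 (43.0.0.0 - 43.31.255.255) -> R16
  43.16.0.0/12 (43.16.0.0 - 43.31.255.255) -> R15
  43.19.128.0/17 (43.19.128.0 - 43.19.255.255) -> R3
More-specific entries that do NOT match:
  43.19.133.180/30 (43.19.133.180 - 43.19.133.183) does not contain 43.19.133.189
  43.19.197.160/27 (43.19.197.160 - 43.19.197.191) does not contain 43.19.133.189
  43.19.129.160/27 (43.19.129.160 - 43.19.129.191) does not contain 43.19.133.189
  43.19.133.192/26 (43.19.133.192 - 43.19.133.255) does not contain 43.19.133.189
  43.19.133.0/26 (43.19.133.0 - 43.19.133.63) does not contain 43.19.133.189
  43.19.4.0/23 (43.19.4.0 - 43.19.5.255) does not contain 43.19.133.189
  43.19.128.0/23 (43.19.128.0 - 43.19.129.255) does not contain 43.19.133.189
  43.19.148.0/22 (43.19.148.0 - 43.19.151.255) does not contain 43.19.133.189
  43.19.192.0/19 (43.19.192.0 - 43.19.223.255) does not contain 43.19.133.189
Longest matching prefix is /17 -> next hop R3.

R3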